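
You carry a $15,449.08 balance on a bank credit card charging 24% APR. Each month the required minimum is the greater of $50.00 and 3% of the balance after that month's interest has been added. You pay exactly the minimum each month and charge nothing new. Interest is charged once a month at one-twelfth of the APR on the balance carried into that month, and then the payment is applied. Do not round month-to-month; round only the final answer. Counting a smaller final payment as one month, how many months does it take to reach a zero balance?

265 months

Monthly rate r = 24%/12 = 2% = 0.02.
While 3% of the post-interest balance exceeds $50.00, each month B ← (B·(1+r))·(1 − 0.03), i.e. B shrinks by the factor (1+r)·0.97 = 0.9894.
This holds for months 1–211. Entering month 212 the balance is $1,630.70; 3% of the post-interest balance is now below $50.00, so the flat $50.00 minimum applies from here.
From month 212 a fixed $50.00 at rate r clears $1,630.70 in 54 more payments. Total: 211 + 54 = 265 months.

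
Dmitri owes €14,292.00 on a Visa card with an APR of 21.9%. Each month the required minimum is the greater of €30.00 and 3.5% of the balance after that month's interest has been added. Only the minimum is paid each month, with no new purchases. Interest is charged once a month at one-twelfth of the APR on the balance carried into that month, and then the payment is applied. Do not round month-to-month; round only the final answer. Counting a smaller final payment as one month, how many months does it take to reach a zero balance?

202 months

Monthly rate r = 21.9%/12 = 1.825% = 0.01825.
While 3.5% of the post-interest balance exceeds €30.00, each month B ← (B·(1+r))·(1 − 0.035), i.e. B shrinks by the factor (1+r)·0.965 = 0.98261.
This holds for months 1–162. Entering month 163 the balance is €833.55; 3.5% of the post-interest balance is now below €30.00, so the flat €30.00 minimum applies from here.
From month 163 a fixed €30.00 at rate r clears €833.55 in 40 more payments. Total: 162 + 40 = 202 months.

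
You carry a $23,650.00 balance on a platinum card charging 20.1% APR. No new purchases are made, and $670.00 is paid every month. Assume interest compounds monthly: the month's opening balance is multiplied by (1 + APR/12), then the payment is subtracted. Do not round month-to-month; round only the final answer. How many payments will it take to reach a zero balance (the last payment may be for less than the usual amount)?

Monthly rate r = 20.1%/12 = 1.675% = 0.01675.
Recurrence: B ← B·(1+r) − $670.00.
Month 1: interest $396.14; balance after payment $23,376.14.
Month 2: interest $391.55; balance after payment $23,097.69.
Closed form: n = −ln(1 − rB₀/P)/ln(1+r) = −ln(0.40875)/ln(1.01675) ≈ 53.858, so the balance reaches zero during payment 54.

54 months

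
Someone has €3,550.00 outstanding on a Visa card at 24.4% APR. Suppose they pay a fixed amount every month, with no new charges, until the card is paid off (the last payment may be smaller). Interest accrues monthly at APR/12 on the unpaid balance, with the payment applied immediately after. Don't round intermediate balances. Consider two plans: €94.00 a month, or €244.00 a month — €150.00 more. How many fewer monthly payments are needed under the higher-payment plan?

Monthly rate r = 24.4%/12 = 2.03333% = 0.0203333.
At €94.00/mo: n = ⌈−ln(1 − rB₀/P)/ln(1+r)⌉ = 73 payments (last €53.03); total interest = total paid − €3,550.00 = €3,271.03.
At €244.00/mo: 18 payments (last €104.13); total interest €702.13.
Payments saved = 73 − 18 = 55.

55 fewer payments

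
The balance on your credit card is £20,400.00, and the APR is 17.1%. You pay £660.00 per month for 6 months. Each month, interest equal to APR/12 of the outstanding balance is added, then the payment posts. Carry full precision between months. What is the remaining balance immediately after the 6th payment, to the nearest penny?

Monthly rate r = 17.1%/12 = 1.425% = 0.01425.
Each month: B ← B·(1+r) − £660.00.
Month 1: interest £290.70; balance after payment £20,030.70.
Month 2: interest £285.44; balance after payment £19,656.14.
Month 3: interest £280.10; balance after payment £19,276.24.
Month 4: interest £274.69; balance after payment £18,890.92.
Month 5: interest £269.20; balance after payment £18,500.12.
Month 6: interest £263.63; balance after payment £18,103.75.

£18,103.75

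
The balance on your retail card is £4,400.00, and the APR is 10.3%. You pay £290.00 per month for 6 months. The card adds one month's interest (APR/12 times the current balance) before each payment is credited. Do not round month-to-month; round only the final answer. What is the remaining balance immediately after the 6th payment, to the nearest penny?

£2,853.75

Monthly rate r = 10.3%/12 = 0.858333% = 0.00858333.
Each month: B ← B·(1+r) − £290.00.
Month 1: interest £37.77; balance after payment £4,147.77.
Month 2: interest £35.60; balance after payment £3,893.37.
Month 3: interest £33.42; balance after payment £3,636.79.
Month 4: interest £31.22; balance after payment £3,378.00.
Month 5: interest £28.99; balance after payment £3,117.00.
Month 6: interest £26.75; balance after payment £2,853.75.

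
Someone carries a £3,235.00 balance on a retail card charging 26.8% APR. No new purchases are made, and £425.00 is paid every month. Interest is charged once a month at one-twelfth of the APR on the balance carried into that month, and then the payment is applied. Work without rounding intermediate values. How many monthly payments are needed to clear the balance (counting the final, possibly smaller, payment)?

9 months

Monthly rate r = 26.8%/12 = 2.23333% = 0.0223333.
Recurrence: B ← B·(1+r) − £425.00.
Month 1: interest £72.25; balance after payment £2,882.25.
Month 2: interest £64.37; balance after payment £2,521.62.
Closed form: n = −ln(1 − rB₀/P)/ln(1+r) = −ln(0.83)/ln(1.02233) ≈ 8.436, so the balance reaches zero during payment 9.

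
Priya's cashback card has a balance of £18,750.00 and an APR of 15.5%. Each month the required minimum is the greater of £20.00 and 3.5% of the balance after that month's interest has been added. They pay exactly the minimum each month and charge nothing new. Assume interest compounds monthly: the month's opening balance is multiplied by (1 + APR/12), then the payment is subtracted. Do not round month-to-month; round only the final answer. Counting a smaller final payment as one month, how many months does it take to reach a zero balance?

Monthly rate r = 15.5%/12 = 1.29167% = 0.0129167.
While 3.5% of the post-interest balance exceeds £20.00, each month B ← (B·(1+r))·(1 − 0.035), i.e. B shrinks by the factor (1+r)·0.965 = 0.97746.
This holds for months 1–154. Entering month 155 the balance is £560.48; 3.5% of the post-interest balance is now below £20.00, so the flat £20.00 minimum applies from here.
From month 155 a fixed £20.00 at rate r clears £560.48 in 36 more payments. Total: 154 + 36 = 190 months.

190 months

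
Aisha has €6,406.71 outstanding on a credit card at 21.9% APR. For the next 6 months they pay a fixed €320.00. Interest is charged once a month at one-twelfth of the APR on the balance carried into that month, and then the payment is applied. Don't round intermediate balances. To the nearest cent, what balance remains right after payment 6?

€5,131.28

Monthly rate r = 21.9%/12 = 1.825% = 0.01825.
Each month: B ← B·(1+r) − €320.00.
Month 1: interest €116.92; balance after payment €6,203.63.
Month 2: interest €113.22; balance after payment €5,996.85.
Month 3: interest €109.44; balance after payment €5,786.29.
Month 4: interest €105.60; balance after payment €5,571.89.
Month 5: interest €101.69; balance after payment €5,353.58.
Month 6: interest €97.70; balance after payment €5,131.28.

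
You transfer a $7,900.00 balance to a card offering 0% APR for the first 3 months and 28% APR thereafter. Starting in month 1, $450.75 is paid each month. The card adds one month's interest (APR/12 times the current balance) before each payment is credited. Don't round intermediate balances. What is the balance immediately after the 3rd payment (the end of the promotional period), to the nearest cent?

Promo months 1–3 at r₀ = 0%/12 = 0; months 4+ at r₁ = 28%/12 = 0.0233333.
After month 3 (no interest yet): B = $7,900.00 − 3·$450.75 = $6,547.75.

$6,547.75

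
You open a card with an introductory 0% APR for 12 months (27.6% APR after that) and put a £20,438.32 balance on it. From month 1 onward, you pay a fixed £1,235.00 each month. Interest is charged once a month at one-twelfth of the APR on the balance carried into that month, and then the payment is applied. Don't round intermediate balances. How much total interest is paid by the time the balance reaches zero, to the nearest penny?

Promo months 1–12 at r₀ = 0%/12 = 0; months 13+ at r₁ = 27.6%/12 = 0.023.
After month 12 (no interest yet): B = £20,438.32 − 12·£1,235.00 = £5,618.32.
Then at r₁ with £1,235.00/mo: n₂ = −ln(1 − r₁·B/P)/ln(1+r₁) ≈ 4.86 → 5 more payments.
Total paid = 16·£1,235.00 + £1,064.18 = £20,824.18; interest = £20,824.18 − £20,438.32 = £385.86.

£385.86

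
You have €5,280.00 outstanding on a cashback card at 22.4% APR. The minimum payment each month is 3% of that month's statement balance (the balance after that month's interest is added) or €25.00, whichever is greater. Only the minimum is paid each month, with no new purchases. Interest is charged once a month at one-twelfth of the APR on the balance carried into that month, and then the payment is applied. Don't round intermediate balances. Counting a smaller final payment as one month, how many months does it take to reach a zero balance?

Monthly rate r = 22.4%/12 = 1.86667% = 0.0186667.
While 3% of the post-interest balance exceeds €25.00, each month B ← (B·(1+r))·(1 − 0.03), i.e. B shrinks by the factor (1+r)·0.97 = 0.98811.
This holds for months 1–156. Entering month 157 the balance is €816.64; 3% of the post-interest balance is now below €25.00, so the flat €25.00 minimum applies from here.
From month 157 a fixed €25.00 at rate r clears €816.64 in 51 more payments. Total: 156 + 51 = 207 months.

207 months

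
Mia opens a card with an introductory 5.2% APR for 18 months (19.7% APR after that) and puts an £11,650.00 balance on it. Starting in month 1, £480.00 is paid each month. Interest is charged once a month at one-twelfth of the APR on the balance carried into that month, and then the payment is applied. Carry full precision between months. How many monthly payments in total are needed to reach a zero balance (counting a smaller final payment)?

Promo months 1–18 at r₀ = 5.2%/12 = 0.00433333; months 19+ at r₁ = 19.7%/12 = 0.0164167.
After month 18: iterate B ← B·(1+r₀) − £480.00 for 18 months → £3,627.24.
Then at r₁ with £480.00/mo: n₂ = −ln(1 − r₁·B/P)/ln(1+r₁) ≈ 8.13 → 9 more payments.

27 payments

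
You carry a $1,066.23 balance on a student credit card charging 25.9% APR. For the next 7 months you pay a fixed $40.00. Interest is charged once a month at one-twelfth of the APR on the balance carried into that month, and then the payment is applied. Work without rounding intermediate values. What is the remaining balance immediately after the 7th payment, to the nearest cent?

Monthly rate r = 25.9%/12 = 2.15833% = 0.0215833.
Each month: B ← B·(1+r) − $40.00.
Month 1: interest $23.01; balance after payment $1,049.24.
Month 2: interest $22.65; balance after payment $1,031.89.
Month 3: interest $22.27; balance after payment $1,014.16.
Month 4: interest $21.89; balance after payment $996.05.
Month 5: interest $21.50; balance after payment $977.55.
Month 6: interest $21.10; balance after payment $958.65.
Month 7: interest $20.69; balance after payment $939.34.

$939.34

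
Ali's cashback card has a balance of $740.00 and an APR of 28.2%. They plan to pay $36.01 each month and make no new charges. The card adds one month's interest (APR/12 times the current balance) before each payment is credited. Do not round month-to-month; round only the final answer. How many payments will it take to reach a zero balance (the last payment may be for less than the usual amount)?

29 months

Monthly rate r = 28.2%/12 = 2.35% = 0.0235.
Recurrence: B ← B·(1+r) − $36.01.
Month 1: interest $17.39; balance after payment $721.38.
Month 2: interest $16.95; balance after payment $702.32.
Closed form: n = −ln(1 − rB₀/P)/ln(1+r) = −ln(0.51708)/ln(1.0235) ≈ 28.395, so the balance reaches zero during payment 29.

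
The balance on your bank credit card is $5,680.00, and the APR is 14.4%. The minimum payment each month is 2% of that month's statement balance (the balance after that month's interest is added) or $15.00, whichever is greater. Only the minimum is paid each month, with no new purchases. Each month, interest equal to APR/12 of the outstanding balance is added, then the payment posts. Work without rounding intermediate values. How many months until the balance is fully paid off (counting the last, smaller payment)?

322 months

Monthly rate r = 14.4%/12 = 1.2% = 0.012.
While 2% of the post-interest balance exceeds $15.00, each month B ← (B·(1+r))·(1 − 0.02), i.e. B shrinks by the factor (1+r)·0.98 = 0.99176.
This holds for months 1–247. Entering month 248 the balance is $735.83; 2% of the post-interest balance is now below $15.00, so the flat $15.00 minimum applies from here.
From month 248 a fixed $15.00 at rate r clears $735.83 in 75 more payments. Total: 247 + 75 = 322 months.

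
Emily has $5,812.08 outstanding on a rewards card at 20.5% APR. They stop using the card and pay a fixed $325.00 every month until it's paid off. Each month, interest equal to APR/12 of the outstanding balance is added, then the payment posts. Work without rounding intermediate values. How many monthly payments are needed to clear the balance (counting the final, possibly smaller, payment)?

22 payments

Monthly rate r = 20.5%/12 = 1.70833% = 0.0170833.
Recurrence: B ← B·(1+r) − $325.00.
Month 1: interest $99.29; balance after payment $5,586.37.
Month 2: interest $95.43; balance after payment $5,356.80.
Closed form: n = −ln(1 − rB₀/P)/ln(1+r) = −ln(0.69449)/ln(1.01708) ≈ 21.523, so the balance reaches zero during payment 22.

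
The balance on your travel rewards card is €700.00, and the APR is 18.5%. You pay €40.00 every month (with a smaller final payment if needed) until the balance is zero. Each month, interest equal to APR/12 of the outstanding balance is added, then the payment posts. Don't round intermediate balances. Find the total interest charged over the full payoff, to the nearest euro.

Monthly rate r = 18.5%/12 = 1.54167% = 0.0154167.
Payoff takes n = ⌈−ln(1 − rB₀/P)/ln(1+r)⌉ = ⌈20.552⌉ = 21 payments; the last is €22.15.
Total paid = 20·€40.00 + €22.15 = €822.15.
Total interest = total paid − principal = €822.15 − €700.00 = €122.15.

€122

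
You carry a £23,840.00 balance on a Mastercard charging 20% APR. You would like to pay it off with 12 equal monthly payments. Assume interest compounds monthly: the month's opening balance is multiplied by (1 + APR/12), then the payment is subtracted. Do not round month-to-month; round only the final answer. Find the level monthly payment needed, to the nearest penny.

£2,208.41

Monthly rate r = 20%/12 = 1.66667% = 0.0166667.
Level-payment amortization: P = B₀·r / (1 − (1+r)^(−n)) = 23840.00·0.0166667 / (1 − 1.01667^(−12)).
Denominator 1 − (1+r)^(−12) = 0.179918557.
P = 397.333 / 0.179918557 ≈ 2208.41.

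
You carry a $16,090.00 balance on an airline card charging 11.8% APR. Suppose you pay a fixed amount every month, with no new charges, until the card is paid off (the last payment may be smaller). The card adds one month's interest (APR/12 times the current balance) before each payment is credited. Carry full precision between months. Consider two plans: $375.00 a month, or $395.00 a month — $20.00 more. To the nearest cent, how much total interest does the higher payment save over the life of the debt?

$344.31

Monthly rate r = 11.8%/12 = 0.983333% = 0.00983333.
At $375.00/mo: n = ⌈−ln(1 − rB₀/P)/ln(1+r)⌉ = 57 payments (last $2.25); total interest = total paid − $16,090.00 = $4,912.25.
At $395.00/mo: 53 payments (last $117.94); total interest $4,567.94.
Interest saved = $4,912.25 − $4,567.94 = $344.31.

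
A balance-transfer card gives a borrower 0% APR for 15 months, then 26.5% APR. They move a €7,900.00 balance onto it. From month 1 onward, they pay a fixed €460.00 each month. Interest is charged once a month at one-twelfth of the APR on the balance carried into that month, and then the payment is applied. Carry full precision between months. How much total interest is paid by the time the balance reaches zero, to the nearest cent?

Promo months 1–15 at r₀ = 0%/12 = 0; months 16+ at r₁ = 26.5%/12 = 0.0220833.
After month 15 (no interest yet): B = €7,900.00 − 15·€460.00 = €1,000.00.
Then at r₁ with €460.00/mo: n₂ = −ln(1 − r₁·B/P)/ln(1+r₁) ≈ 2.25 → 3 more payments.
Total paid = 17·€460.00 + €117.02 = €7,937.02; interest = €7,937.02 − €7,900.00 = €37.02.

€37.02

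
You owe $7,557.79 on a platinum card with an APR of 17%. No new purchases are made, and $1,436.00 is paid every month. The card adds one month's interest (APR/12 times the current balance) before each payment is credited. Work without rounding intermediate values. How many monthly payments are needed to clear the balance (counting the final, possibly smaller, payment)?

Monthly rate r = 17%/12 = 1.41667% = 0.0141667.
Recurrence: B ← B·(1+r) − $1,436.00.
Month 1: interest $107.07; balance after payment $6,228.86.
Month 2: interest $88.24; balance after payment $4,881.10.
Month 3: interest $69.15; balance after payment $3,514.25.
Month 4: interest $49.79; balance after payment $2,128.03.
Month 5: interest $30.15; balance after payment $722.18.
Month 6: interest $10.23; balance after payment $0.00.

6 payments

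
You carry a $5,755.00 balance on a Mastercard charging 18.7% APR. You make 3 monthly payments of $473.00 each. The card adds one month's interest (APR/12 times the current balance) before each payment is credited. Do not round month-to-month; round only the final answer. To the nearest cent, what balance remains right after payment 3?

$4,587.03

Monthly rate r = 18.7%/12 = 1.55833% = 0.0155833.
Each month: B ← B·(1+r) − $473.00.
Month 1: interest $89.68; balance after payment $5,371.68.
Month 2: interest $83.71; balance after payment $4,982.39.
Month 3: interest $77.64; balance after payment $4,587.03.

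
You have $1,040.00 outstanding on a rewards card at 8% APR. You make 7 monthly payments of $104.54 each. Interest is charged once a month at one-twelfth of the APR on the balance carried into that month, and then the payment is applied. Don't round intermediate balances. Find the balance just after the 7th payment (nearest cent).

$342.94

Monthly rate r = 8%/12 = 0.666667% = 0.00666667.
Each month: B ← B·(1+r) − $104.54.
Month 1: interest $6.93; balance after payment $942.39.
Month 2: interest $6.28; balance after payment $844.14.
Month 3: interest $5.63; balance after payment $745.22.
Month 4: interest $4.97; balance after payment $645.65.
Month 5: interest $4.30; balance after payment $545.42.
Month 6: interest $3.64; balance after payment $444.51.
Month 7: interest $2.96; balance after payment $342.94.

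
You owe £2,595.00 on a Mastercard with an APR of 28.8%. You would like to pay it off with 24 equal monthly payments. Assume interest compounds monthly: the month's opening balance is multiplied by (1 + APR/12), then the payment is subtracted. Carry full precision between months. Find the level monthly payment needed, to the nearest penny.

Monthly rate r = 28.8%/12 = 2.4% = 0.024.
Level-payment amortization: P = B₀·r / (1 − (1+r)^(−n)) = 2595.00·0.024 / (1 − 1.024^(−24)).
Denominator 1 − (1+r)^(−24) = 0.434020058.
P = 62.28 / 0.434020058 ≈ 143.50.

£143.50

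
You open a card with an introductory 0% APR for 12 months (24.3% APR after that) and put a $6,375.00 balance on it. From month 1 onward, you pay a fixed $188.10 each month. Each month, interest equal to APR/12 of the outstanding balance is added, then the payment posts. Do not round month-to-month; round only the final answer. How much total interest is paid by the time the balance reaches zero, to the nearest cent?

$1,378.26

Promo months 1–12 at r₀ = 0%/12 = 0; months 13+ at r₁ = 24.3%/12 = 0.02025.
After month 12 (no interest yet): B = $6,375.00 − 12·$188.10 = $4,117.80.
Then at r₁ with $188.10/mo: n₂ = −ln(1 − r₁·B/P)/ln(1+r₁) ≈ 29.22 → 30 more payments.
Total paid = 41·$188.10 + $41.16 = $7,753.26; interest = $7,753.26 − $6,375.00 = $1,378.26.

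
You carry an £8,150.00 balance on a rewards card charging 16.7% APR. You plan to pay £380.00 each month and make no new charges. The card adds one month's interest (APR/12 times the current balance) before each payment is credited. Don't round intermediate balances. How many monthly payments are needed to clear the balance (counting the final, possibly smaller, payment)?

26 months

Monthly rate r = 16.7%/12 = 1.39167% = 0.0139167.
Recurrence: B ← B·(1+r) − £380.00.
Month 1: interest £113.42; balance after payment £7,883.42.
Month 2: interest £109.71; balance after payment £7,613.13.
Closed form: n = −ln(1 − rB₀/P)/ln(1+r) = −ln(0.70152)/ln(1.01392) ≈ 25.650, so the balance reaches zero during payment 26.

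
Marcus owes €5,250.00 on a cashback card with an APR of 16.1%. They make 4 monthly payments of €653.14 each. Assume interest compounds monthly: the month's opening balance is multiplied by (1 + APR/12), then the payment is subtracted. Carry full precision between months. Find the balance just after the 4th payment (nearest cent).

Monthly rate r = 16.1%/12 = 1.34167% = 0.0134167.
Each month: B ← B·(1+r) − €653.14.
Month 1: interest €70.44; balance after payment €4,667.30.
Month 2: interest €62.62; balance after payment €4,076.78.
Month 3: interest €54.70; balance after payment €3,478.33.
Month 4: interest €46.67; balance after payment €2,871.86.

€2,871.86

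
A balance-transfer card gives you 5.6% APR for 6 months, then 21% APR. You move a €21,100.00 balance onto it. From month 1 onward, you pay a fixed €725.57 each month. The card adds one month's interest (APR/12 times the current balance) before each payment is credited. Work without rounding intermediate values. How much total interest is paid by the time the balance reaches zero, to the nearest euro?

€5,827

Promo months 1–6 at r₀ = 5.6%/12 = 0.00466667; months 7+ at r₁ = 21%/12 = 0.0175.
After month 6: iterate B ← B·(1+r₀) − €725.57 for 6 months → €17,293.21.
Then at r₁ with €725.57/mo: n₂ = −ln(1 − r₁·B/P)/ln(1+r₁) ≈ 31.11 → 32 more payments.
Total paid = 37·€725.57 + €81.01 = €26,927.10; interest = €26,927.10 − €21,100.00 = €5,827.10.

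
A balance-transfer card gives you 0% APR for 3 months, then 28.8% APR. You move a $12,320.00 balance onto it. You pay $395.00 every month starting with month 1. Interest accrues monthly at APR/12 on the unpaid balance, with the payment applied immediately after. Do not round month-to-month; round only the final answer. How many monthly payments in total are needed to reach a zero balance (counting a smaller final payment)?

Promo months 1–3 at r₀ = 0%/12 = 0; months 4+ at r₁ = 28.8%/12 = 0.024.
After month 3 (no interest yet): B = $12,320.00 − 3·$395.00 = $11,135.00.
Then at r₁ with $395.00/mo: n₂ = −ln(1 − r₁·B/P)/ln(1+r₁) ≈ 47.59 → 48 more payments.

51 payments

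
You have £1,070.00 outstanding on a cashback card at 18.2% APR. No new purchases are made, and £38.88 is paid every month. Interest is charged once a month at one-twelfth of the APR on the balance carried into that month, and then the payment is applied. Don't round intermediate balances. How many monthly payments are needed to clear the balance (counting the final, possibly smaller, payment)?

36 payments

Monthly rate r = 18.2%/12 = 1.51667% = 0.0151667.
Recurrence: B ← B·(1+r) − £38.88.
Month 1: interest £16.23; balance after payment £1,047.35.
Month 2: interest £15.88; balance after payment £1,024.35.
Closed form: n = −ln(1 − rB₀/P)/ln(1+r) = −ln(0.5826)/ln(1.01517) ≈ 35.890, so the balance reaches zero during payment 36.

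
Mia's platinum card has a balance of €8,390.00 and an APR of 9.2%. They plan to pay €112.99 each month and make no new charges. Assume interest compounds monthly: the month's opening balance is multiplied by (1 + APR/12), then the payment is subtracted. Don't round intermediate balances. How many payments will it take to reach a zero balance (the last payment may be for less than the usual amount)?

111 payments

Monthly rate r = 9.2%/12 = 0.766667% = 0.00766667.
Recurrence: B ← B·(1+r) − €112.99.
Month 1: interest €64.32; balance after payment €8,341.33.
Month 2: interest €63.95; balance after payment €8,292.29.
Closed form: n = −ln(1 − rB₀/P)/ln(1+r) = −ln(0.43072)/ln(1.00767) ≈ 110.286, so the balance reaches zero during payment 111.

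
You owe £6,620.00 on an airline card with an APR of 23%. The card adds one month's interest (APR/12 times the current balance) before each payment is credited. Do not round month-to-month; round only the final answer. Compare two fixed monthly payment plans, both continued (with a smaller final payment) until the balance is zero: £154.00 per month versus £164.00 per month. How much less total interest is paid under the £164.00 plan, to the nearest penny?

£1,253.49

Monthly rate r = 23%/12 = 1.91667% = 0.0191667.
At £154.00/mo: n = ⌈−ln(1 − rB₀/P)/ln(1+r)⌉ = 92 payments (last £74.52); total interest = total paid − £6,620.00 = £7,468.52.
At £164.00/mo: 79 payments (last £43.03); total interest £6,215.03.
Interest saved = £7,468.52 − £6,215.03 = £1,253.49.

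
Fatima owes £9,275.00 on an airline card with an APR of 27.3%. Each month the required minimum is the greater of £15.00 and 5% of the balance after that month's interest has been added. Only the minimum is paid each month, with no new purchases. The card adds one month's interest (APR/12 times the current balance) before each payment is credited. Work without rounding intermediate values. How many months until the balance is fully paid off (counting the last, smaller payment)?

147 months

Monthly rate r = 27.3%/12 = 2.275% = 0.02275.
While 5% of the post-interest balance exceeds £15.00, each month B ← (B·(1+r))·(1 − 0.05), i.e. B shrinks by the factor (1+r)·0.95 = 0.97161.
This holds for months 1–120. Entering month 121 the balance is £292.74; 5% of the post-interest balance is now below £15.00, so the flat £15.00 minimum applies from here.
From month 121 a fixed £15.00 at rate r clears £292.74 in 27 more payments. Total: 120 + 27 = 147 months.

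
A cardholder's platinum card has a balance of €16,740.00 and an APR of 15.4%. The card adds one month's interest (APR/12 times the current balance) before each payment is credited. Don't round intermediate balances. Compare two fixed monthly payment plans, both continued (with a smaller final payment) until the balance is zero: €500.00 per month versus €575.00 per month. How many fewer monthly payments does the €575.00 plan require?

Monthly rate r = 15.4%/12 = 1.28333% = 0.0128333.
At €500.00/mo: n = ⌈−ln(1 − rB₀/P)/ln(1+r)⌉ = 45 payments (last €17.69); total interest = total paid − €16,740.00 = €5,277.69.
At €575.00/mo: 37 payments (last €394.59); total interest €4,354.59.
Payments saved = 45 − 37 = 8.

8 fewer payments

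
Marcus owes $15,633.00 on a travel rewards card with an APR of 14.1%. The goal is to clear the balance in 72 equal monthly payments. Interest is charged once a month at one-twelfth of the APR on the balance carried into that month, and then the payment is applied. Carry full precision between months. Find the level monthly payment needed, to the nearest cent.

$322.97

Monthly rate r = 14.1%/12 = 1.175% = 0.01175.
Level-payment amortization: P = B₀·r / (1 − (1+r)^(−n)) = 15633.00·0.01175 / (1 − 1.01175^(−72)).
Denominator 1 − (1+r)^(−72) = 0.568750446.
P = 183.688 / 0.568750446 ≈ 322.97.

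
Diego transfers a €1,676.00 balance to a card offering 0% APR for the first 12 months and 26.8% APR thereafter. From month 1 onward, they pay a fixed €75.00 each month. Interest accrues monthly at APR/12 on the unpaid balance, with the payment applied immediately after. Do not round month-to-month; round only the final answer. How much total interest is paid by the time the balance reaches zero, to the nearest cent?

€116.31

Promo months 1–12 at r₀ = 0%/12 = 0; months 13+ at r₁ = 26.8%/12 = 0.0223333.
After month 12 (no interest yet): B = €1,676.00 − 12·€75.00 = €776.00.
Then at r₁ with €75.00/mo: n₂ = −ln(1 − r₁·B/P)/ln(1+r₁) ≈ 11.90 → 12 more payments.
Total paid = 23·€75.00 + €67.31 = €1,792.31; interest = €1,792.31 − €1,676.00 = €116.31.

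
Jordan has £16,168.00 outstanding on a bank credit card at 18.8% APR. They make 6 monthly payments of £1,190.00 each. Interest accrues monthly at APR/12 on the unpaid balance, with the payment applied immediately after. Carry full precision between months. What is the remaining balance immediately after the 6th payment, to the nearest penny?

£10,323.01

Monthly rate r = 18.8%/12 = 1.56667% = 0.0156667.
Each month: B ← B·(1+r) − £1,190.00.
Month 1: interest £253.30; balance after payment £15,231.30.
Month 2: interest £238.62; balance after payment £14,279.92.
Month 3: interest £223.72; balance after payment £13,313.64.
Month 4: interest £208.58; balance after payment £12,332.22.
Month 5: interest £193.20; balance after payment £11,335.43.
Month 6: interest £177.59; balance after payment £10,323.01.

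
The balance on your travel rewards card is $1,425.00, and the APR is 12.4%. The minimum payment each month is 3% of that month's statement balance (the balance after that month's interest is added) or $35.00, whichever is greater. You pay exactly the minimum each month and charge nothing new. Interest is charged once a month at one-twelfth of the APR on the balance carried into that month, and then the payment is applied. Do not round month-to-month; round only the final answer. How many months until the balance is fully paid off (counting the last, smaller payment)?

Monthly rate r = 12.4%/12 = 1.03333% = 0.0103333.
While 3% of the post-interest balance exceeds $35.00, each month B ← (B·(1+r))·(1 − 0.03), i.e. B shrinks by the factor (1+r)·0.97 = 0.98002.
This holds for months 1–11. Entering month 12 the balance is $1,141.34; 3% of the post-interest balance is now below $35.00, so the flat $35.00 minimum applies from here.
From month 12 a fixed $35.00 at rate r clears $1,141.34 in 40 more payments. Total: 11 + 40 = 51 months.

51 months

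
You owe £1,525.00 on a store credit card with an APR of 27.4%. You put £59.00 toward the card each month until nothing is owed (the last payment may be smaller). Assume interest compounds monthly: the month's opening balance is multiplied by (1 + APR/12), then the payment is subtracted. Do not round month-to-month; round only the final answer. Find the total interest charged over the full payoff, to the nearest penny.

Monthly rate r = 27.4%/12 = 2.28333% = 0.0228333.
Payoff takes n = ⌈−ln(1 − rB₀/P)/ln(1+r)⌉ = ⌈39.512⌉ = 40 payments; the last is £30.38.
Total paid = 39·£59.00 + £30.38 = £2,331.38.
Total interest = total paid − principal = £2,331.38 − £1,525.00 = £806.38.

£806.38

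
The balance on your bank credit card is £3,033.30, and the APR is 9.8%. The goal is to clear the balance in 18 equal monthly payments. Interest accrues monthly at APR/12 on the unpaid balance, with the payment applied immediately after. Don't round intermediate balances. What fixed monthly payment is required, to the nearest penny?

Monthly rate r = 9.8%/12 = 0.816667% = 0.00816667.
Level-payment amortization: P = B₀·r / (1 − (1+r)^(−n)) = 3033.30·0.00816667 / (1 − 1.00817^(−18)).
Denominator 1 − (1+r)^(−18) = 0.136190481.
P = 24.772 / 0.136190481 ≈ 181.89.

£181.89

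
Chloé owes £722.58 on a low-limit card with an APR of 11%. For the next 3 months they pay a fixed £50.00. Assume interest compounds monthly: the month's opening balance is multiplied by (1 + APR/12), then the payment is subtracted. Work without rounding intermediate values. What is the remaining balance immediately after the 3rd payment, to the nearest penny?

Monthly rate r = 11%/12 = 0.916667% = 0.00916667.
Each month: B ← B·(1+r) − £50.00.
Month 1: interest £6.62; balance after payment £679.20.
Month 2: interest £6.23; balance after payment £635.43.
Month 3: interest £5.82; balance after payment £591.25.

£591.25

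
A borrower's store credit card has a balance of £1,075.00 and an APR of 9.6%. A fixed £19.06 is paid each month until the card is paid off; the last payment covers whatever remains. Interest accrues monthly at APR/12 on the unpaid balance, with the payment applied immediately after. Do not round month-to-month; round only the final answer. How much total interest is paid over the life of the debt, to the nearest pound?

Monthly rate r = 9.6%/12 = 0.8% = 0.008.
Payoff takes n = ⌈−ln(1 − rB₀/P)/ln(1+r)⌉ = ⌈75.304⌉ = 76 payments; the last is £5.81.
Total paid = 75·£19.06 + £5.81 = £1,435.31.
Total interest = total paid − principal = £1,435.31 − £1,075.00 = £360.31.

£360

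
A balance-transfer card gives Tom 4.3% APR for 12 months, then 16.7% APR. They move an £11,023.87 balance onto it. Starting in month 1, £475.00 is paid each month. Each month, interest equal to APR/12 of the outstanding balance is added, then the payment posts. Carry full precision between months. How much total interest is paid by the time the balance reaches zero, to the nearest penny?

Promo months 1–12 at r₀ = 4.3%/12 = 0.00358333; months 13+ at r₁ = 16.7%/12 = 0.0139167.
After month 12: iterate B ← B·(1+r₀) − £475.00 for 12 months → £5,693.66.
Then at r₁ with £475.00/mo: n₂ = −ln(1 − r₁·B/P)/ln(1+r₁) ≈ 13.20 → 14 more payments.
Total paid = 25·£475.00 + £97.78 = £11,972.78; interest = £11,972.78 − £11,023.87 = £948.91.

£948.91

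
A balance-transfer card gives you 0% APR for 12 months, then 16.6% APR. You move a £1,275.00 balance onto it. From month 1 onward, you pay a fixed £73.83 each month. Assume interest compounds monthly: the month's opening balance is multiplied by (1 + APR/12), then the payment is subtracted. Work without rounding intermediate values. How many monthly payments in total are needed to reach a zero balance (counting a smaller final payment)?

18 payments

Promo months 1–12 at r₀ = 0%/12 = 0; months 13+ at r₁ = 16.6%/12 = 0.0138333.
After month 12 (no interest yet): B = £1,275.00 − 12·£73.83 = £389.04.
Then at r₁ with £73.83/mo: n₂ = −ln(1 − r₁·B/P)/ln(1+r₁) ≈ 5.51 → 6 more payments.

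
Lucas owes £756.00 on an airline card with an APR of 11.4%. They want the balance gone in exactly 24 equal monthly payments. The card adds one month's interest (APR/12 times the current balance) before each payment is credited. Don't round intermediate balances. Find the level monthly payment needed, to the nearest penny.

£35.38

Monthly rate r = 11.4%/12 = 0.95% = 0.0095.
Level-payment amortization: P = B₀·r / (1 − (1+r)^(−n)) = 756.00·0.0095 / (1 − 1.0095^(−24)).
Denominator 1 − (1+r)^(−24) = 0.203018498.
P = 7.182 / 0.203018498 ≈ 35.38.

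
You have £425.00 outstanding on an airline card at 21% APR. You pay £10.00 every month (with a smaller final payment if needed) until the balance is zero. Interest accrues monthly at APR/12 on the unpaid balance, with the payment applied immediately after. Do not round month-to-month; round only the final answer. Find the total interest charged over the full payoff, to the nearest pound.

£360

Monthly rate r = 21%/12 = 1.75% = 0.0175.
Payoff takes n = ⌈−ln(1 − rB₀/P)/ln(1+r)⌉ = ⌈78.485⌉ = 79 payments; the last is £4.87.
Total paid = 78·£10.00 + £4.87 = £784.87.
Total interest = total paid − principal = £784.87 − £425.00 = £359.87.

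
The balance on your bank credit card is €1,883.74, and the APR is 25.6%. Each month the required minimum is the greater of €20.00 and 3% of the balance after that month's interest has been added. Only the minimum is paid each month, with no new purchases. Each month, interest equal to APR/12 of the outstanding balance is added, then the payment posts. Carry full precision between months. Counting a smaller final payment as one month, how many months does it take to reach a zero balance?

Monthly rate r = 25.6%/12 = 2.13333% = 0.0213333.
While 3% of the post-interest balance exceeds €20.00, each month B ← (B·(1+r))·(1 − 0.03), i.e. B shrinks by the factor (1+r)·0.97 = 0.99069.
This holds for months 1–114. Entering month 115 the balance is €648.78; 3% of the post-interest balance is now below €20.00, so the flat €20.00 minimum applies from here.
From month 115 a fixed €20.00 at rate r clears €648.78 in 56 more payments. Total: 114 + 56 = 170 months.

170 months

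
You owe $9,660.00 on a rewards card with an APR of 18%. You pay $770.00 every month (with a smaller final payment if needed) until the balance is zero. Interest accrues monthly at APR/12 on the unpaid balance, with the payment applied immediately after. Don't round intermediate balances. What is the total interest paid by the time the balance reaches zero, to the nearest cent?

$1,122.00

Monthly rate r = 18%/12 = 1.5% = 0.015.
Payoff takes n = ⌈−ln(1 − rB₀/P)/ln(1+r)⌉ = ⌈14.003⌉ = 15 payments; the last is $2.00.
Total paid = 14·$770.00 + $2.00 = $10,782.00.
Total interest = total paid − principal = $10,782.00 − $9,660.00 = $1,122.00.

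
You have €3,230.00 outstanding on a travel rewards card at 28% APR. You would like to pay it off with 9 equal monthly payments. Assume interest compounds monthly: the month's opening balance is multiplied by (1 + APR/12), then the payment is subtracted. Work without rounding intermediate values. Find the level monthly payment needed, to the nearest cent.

€402.05

Monthly rate r = 28%/12 = 2.33333% = 0.0233333.
Level-payment amortization: P = B₀·r / (1 − (1+r)^(−n)) = 3230.00·0.0233333 / (1 − 1.02333^(−9)).
Denominator 1 − (1+r)^(−9) = 0.187457823.
P = 75.3667 / 0.187457823 ≈ 402.05.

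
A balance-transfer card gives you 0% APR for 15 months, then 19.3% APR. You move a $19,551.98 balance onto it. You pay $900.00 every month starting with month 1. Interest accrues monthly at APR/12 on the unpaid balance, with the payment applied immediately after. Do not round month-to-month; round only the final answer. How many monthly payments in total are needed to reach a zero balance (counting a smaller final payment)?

23 payments

Promo months 1–15 at r₀ = 0%/12 = 0; months 16+ at r₁ = 19.3%/12 = 0.0160833.
After month 15 (no interest yet): B = $19,551.98 − 15·$900.00 = $6,051.98.
Then at r₁ with $900.00/mo: n₂ = −ln(1 − r₁·B/P)/ln(1+r₁) ≈ 7.17 → 8 more payments.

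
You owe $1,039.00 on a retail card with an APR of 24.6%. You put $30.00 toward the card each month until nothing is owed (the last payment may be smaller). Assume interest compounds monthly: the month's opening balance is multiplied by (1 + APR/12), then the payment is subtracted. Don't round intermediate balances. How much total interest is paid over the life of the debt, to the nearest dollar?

$791

Monthly rate r = 24.6%/12 = 2.05% = 0.0205.
Payoff takes n = ⌈−ln(1 − rB₀/P)/ln(1+r)⌉ = ⌈60.998⌉ = 61 payments; the last is $29.94.
Total paid = 60·$30.00 + $29.94 = $1,829.94.
Total interest = total paid − principal = $1,829.94 − $1,039.00 = $790.94.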